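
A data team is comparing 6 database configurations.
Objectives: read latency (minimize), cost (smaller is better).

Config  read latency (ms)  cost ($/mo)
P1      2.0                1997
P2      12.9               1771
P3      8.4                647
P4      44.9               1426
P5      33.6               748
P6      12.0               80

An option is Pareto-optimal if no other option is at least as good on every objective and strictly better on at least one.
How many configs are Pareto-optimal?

3

P1: not dominated (best read latency).
P2: dominated by P3 (read latency 8.4≤12.9, cost 647≤1771).
P3: not dominated.
P4: dominated by P3 (read latency 8.4≤44.9, cost 647≤1426).
P5: dominated by P3 (read latency 8.4≤33.6, cost 647≤748).
P6: not dominated (best cost).
Pareto-optimal: P1, P3, P6 → 3.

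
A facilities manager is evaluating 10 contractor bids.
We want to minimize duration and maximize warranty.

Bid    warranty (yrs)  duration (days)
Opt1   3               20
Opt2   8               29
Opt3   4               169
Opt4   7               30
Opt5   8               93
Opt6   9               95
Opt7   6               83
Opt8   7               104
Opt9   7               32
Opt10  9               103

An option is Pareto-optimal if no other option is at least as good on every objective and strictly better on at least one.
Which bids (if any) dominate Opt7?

Opt2: warranty 8≥6, duration 29≤83 — dominates Opt7.
Opt4: warranty 7≥6, duration 30≤83 — dominates Opt7.
Opt9: warranty 7≥6, duration 32≤83 — dominates Opt7.
Others (Opt1, Opt3, Opt5, Opt6, Opt8, Opt10) are each worse than Opt7 on at least one objective.

Opt2, Opt4, Opt9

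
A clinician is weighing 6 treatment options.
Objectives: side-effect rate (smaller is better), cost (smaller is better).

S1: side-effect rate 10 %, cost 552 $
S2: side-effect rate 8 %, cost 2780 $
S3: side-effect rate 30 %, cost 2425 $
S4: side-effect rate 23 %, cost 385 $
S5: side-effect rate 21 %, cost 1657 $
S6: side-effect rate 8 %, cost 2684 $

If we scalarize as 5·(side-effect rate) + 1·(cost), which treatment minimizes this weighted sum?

S4

S1: 5·10 + 1·552 = 602
S2: 5·8 + 1·2780 = 2820
S3: 5·30 + 1·2425 = 2575
S4: 5·23 + 1·385 = 500
S5: 5·21 + 1·1657 = 1762
S6: 5·8 + 1·2684 = 2724
Lowest: S4 at 500.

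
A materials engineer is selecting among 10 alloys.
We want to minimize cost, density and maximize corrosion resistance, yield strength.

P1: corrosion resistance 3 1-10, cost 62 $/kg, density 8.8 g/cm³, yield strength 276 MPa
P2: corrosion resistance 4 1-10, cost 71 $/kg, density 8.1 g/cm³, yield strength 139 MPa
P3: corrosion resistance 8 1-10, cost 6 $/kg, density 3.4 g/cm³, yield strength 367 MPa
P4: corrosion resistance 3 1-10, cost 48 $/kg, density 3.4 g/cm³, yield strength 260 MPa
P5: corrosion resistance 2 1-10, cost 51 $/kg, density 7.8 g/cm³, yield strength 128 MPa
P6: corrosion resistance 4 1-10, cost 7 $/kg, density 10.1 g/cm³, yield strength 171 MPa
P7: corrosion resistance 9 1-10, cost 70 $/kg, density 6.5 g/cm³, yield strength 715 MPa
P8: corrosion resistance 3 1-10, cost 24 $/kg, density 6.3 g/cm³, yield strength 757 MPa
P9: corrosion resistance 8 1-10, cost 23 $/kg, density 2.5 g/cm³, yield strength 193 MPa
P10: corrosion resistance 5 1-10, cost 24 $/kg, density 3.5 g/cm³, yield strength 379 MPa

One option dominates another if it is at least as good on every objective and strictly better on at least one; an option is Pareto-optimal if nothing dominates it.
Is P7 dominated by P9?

No

P9 vs P7: P9 is worse on corrosion resistance (8 vs 9), so it does not dominate P7.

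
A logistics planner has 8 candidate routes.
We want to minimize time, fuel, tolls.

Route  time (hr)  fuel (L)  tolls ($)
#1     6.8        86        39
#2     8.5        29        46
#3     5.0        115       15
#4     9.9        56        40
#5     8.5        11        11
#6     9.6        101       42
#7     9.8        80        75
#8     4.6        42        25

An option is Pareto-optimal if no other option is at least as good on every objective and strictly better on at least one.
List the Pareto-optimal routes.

#3, #5, #8

#1: dominated by #8 (time 4.6≤6.8, fuel 42≤86, tolls 25≤39).
#2: dominated by #5 (time 8.5≤8.5, fuel 11≤29, tolls 11≤46).
#3: not dominated.
#4: dominated by #5 (time 8.5≤9.9, fuel 11≤56, tolls 11≤40).
#5: not dominated (best fuel).
#6: dominated by #1 (time 6.8≤9.6, fuel 86≤101, tolls 39≤42).
#7: dominated by #2 (time 8.5≤9.8, fuel 29≤80, tolls 46≤75).
#8: not dominated (best time).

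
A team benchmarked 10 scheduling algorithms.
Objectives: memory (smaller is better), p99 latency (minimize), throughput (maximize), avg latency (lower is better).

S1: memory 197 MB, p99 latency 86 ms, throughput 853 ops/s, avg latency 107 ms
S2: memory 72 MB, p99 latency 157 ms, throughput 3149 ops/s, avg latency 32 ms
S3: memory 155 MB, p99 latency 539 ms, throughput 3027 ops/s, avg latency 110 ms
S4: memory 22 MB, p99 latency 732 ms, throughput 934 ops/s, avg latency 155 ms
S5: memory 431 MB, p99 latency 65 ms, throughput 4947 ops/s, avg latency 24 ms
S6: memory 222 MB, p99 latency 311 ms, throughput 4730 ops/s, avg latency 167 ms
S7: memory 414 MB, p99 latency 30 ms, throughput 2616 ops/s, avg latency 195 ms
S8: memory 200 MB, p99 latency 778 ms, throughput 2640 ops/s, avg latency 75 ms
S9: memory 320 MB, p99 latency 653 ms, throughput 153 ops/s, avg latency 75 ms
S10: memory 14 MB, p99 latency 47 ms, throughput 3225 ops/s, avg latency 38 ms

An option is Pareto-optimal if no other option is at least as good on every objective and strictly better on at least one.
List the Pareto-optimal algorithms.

S2, S5, S6, S7, S10

S1: dominated by S10 (memory 14≤197, p99 latency 47≤86, throughput 3225≥853, avg latency 38≤107).
S2: not dominated.
S3: dominated by S2 (memory 72≤155, p99 latency 157≤539, throughput 3149≥3027, avg latency 32≤110).
S4: dominated by S10 (memory 14≤22, p99 latency 47≤732, throughput 3225≥934, avg latency 38≤155).
S5: not dominated (best throughput).
S6: not dominated.
S7: not dominated (best p99 latency).
S8: dominated by S2 (memory 72≤200, p99 latency 157≤778, throughput 3149≥2640, avg latency 32≤75).
S9: dominated by S2 (memory 72≤320, p99 latency 157≤653, throughput 3149≥153, avg latency 32≤75).
S10: not dominated (best memory).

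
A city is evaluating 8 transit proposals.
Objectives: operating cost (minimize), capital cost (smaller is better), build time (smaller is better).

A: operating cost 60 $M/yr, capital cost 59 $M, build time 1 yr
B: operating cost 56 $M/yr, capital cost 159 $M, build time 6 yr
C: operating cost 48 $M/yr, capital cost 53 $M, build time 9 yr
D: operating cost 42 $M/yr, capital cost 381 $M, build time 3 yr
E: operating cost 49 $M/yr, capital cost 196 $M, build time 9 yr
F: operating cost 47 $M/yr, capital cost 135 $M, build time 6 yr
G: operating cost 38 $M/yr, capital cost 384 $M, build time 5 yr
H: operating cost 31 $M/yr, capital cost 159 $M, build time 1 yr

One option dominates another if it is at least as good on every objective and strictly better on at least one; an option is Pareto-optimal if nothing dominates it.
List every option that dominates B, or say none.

F: operating cost 47≤56, capital cost 135≤159, build time 6≤6 — dominates B.
H: operating cost 31≤56, capital cost 159≤159, build time 1≤6 — dominates B.
Others (A, C, D, E, G) are each worse than B on at least one objective.

F, H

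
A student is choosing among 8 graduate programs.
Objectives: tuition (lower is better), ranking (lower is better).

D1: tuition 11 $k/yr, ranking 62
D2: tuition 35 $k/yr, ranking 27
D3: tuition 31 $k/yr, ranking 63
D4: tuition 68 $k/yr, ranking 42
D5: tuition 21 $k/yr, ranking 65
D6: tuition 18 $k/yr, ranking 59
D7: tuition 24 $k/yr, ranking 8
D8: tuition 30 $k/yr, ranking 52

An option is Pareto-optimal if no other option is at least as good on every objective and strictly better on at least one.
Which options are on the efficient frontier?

D1, D6, D7

D1: not dominated (best tuition).
D2: dominated by D7 (tuition 24≤35, ranking 8≤27).
D3: dominated by D1 (tuition 11≤31, ranking 62≤63).
D4: dominated by D2 (tuition 35≤68, ranking 27≤42).
D5: dominated by D1 (tuition 11≤21, ranking 62≤65).
D6: not dominated.
D7: not dominated (best ranking).
D8: dominated by D7 (tuition 24≤30, ranking 8≤52).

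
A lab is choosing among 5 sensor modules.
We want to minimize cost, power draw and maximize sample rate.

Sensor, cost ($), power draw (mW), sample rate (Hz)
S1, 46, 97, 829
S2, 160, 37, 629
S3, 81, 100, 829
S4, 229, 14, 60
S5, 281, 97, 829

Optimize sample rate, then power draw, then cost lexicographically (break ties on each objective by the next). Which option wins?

S1

First maximize sample rate: best is 829, kept {S1, S3, S5}.
Then minimize power draw: best is 97, kept {S1, S5}.
Then minimize cost: best is 46, kept {S1}.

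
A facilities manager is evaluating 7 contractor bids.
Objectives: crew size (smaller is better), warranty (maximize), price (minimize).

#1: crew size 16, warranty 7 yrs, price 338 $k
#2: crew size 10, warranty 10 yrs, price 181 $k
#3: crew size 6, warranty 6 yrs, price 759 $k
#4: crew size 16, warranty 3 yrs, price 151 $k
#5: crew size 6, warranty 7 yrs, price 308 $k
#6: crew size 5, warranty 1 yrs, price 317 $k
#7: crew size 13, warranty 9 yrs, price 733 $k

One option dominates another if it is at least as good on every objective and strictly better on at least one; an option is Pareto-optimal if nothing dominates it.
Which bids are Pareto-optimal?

#1: dominated by #2 (crew size 10≤16, warranty 10≥7, price 181≤338).
#2: not dominated (best warranty).
#3: dominated by #5 (crew size 6≤6, warranty 7≥6, price 308≤759).
#4: not dominated (best price).
#5: not dominated.
#6: not dominated (best crew size).
#7: dominated by #2 (crew size 10≤13, warranty 10≥9, price 181≤733).

#2, #4, #5, #6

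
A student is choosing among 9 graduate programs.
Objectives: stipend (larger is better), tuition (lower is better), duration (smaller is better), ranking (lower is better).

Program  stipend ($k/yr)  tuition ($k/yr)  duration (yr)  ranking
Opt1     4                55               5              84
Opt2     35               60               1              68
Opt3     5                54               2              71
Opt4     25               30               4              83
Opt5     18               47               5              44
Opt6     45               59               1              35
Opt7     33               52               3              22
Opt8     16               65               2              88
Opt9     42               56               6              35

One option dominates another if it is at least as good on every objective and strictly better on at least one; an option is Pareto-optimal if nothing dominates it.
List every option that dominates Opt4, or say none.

none

Opt1: worse on stipend (4 vs 25).
Opt2: worse on tuition (60 vs 30).
Opt3: worse on stipend (5 vs 25).
Opt5: worse on stipend (18 vs 25).
Opt6: worse on tuition (59 vs 30).
Opt7: worse on tuition (52 vs 30).
Opt8: worse on stipend (16 vs 25).
Opt9: worse on tuition (56 vs 30).
No option dominates Opt4.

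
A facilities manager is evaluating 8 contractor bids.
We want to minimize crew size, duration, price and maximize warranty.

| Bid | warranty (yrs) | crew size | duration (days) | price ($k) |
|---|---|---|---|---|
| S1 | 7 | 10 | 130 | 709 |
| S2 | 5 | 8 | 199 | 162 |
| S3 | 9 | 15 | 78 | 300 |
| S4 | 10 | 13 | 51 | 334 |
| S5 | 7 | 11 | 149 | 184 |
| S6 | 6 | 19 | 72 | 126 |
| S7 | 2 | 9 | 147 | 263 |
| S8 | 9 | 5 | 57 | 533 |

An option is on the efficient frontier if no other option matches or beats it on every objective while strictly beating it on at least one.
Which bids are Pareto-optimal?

S1: dominated by S8 (warranty 9≥7, crew size 5≤10, duration 57≤130, price 533≤709).
S2: not dominated.
S3: not dominated.
S4: not dominated (best warranty).
S5: not dominated.
S6: not dominated (best price).
S7: not dominated.
S8: not dominated (best crew size).

S2, S3, S4, S5, S6, S7, S8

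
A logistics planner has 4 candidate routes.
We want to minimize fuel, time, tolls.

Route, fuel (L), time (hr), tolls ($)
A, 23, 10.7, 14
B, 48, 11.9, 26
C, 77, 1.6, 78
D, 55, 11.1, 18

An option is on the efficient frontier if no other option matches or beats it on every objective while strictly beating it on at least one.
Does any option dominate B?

Yes

A vs B: fuel 23≤48, time 10.7≤11.9, tolls 14≤26 — A is at least as good on every objective and strictly better on at least one, so A dominates B.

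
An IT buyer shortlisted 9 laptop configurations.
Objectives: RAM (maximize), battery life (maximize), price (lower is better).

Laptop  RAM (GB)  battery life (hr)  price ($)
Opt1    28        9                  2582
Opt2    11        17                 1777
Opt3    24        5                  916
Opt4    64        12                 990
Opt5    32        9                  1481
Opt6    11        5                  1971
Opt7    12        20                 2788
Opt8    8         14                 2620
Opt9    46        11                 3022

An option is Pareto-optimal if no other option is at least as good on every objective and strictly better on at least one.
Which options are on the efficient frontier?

Opt1: dominated by Opt4 (RAM 64≥28, battery life 12≥9, price 990≤2582).
Opt2: not dominated.
Opt3: not dominated (best price).
Opt4: not dominated (best RAM).
Opt5: dominated by Opt4 (RAM 64≥32, battery life 12≥9, price 990≤1481).
Opt6: dominated by Opt2 (RAM 11≥11, battery life 17≥5, price 1777≤1971).
Opt7: not dominated (best battery life).
Opt8: dominated by Opt2 (RAM 11≥8, battery life 17≥14, price 1777≤2620).
Opt9: dominated by Opt4 (RAM 64≥46, battery life 12≥11, price 990≤3022).

Opt2, Opt3, Opt4, Opt7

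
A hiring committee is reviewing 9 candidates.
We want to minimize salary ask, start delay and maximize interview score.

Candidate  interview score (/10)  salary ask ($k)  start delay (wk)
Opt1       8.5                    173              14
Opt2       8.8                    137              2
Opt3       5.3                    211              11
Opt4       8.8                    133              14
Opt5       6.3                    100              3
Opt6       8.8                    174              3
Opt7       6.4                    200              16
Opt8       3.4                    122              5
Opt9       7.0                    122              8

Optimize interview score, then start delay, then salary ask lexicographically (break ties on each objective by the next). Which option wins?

Opt2

First maximize interview score: best is 8.8, kept {Opt2, Opt4, Opt6}.
Then minimize start delay: best is 2, kept {Opt2}.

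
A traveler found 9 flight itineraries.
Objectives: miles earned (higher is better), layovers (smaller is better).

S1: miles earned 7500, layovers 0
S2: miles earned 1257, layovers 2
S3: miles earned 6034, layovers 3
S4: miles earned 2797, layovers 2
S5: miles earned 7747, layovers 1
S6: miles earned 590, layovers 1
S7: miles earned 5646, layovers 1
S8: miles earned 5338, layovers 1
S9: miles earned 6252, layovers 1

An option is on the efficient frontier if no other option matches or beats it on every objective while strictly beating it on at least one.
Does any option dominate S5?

S1: worse on miles earned (7500 vs 7747).
S2: worse on miles earned (1257 vs 7747).
S3: worse on miles earned (6034 vs 7747).
S4: worse on miles earned (2797 vs 7747).
S6: worse on miles earned (590 vs 7747).
S7: worse on miles earned (5646 vs 7747).
S8: worse on miles earned (5338 vs 7747).
S9: worse on miles earned (6252 vs 7747).
No option is at least as good as S5 on every objective and strictly better on one.

No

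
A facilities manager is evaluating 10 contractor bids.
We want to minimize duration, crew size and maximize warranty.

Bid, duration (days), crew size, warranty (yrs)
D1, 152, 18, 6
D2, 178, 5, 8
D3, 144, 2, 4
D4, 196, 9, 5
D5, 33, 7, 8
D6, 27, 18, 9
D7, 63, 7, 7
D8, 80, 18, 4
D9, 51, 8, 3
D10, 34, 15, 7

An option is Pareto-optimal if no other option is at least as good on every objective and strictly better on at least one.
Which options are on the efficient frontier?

D2, D3, D5, D6

D1: dominated by D5 (duration 33≤152, crew size 7≤18, warranty 8≥6).
D2: not dominated.
D3: not dominated (best crew size).
D4: dominated by D2 (duration 178≤196, crew size 5≤9, warranty 8≥5).
D5: not dominated.
D6: not dominated (best duration).
D7: dominated by D5 (duration 33≤63, crew size 7≤7, warranty 8≥7).
D8: dominated by D5 (duration 33≤80, crew size 7≤18, warranty 8≥4).
D9: dominated by D5 (duration 33≤51, crew size 7≤8, warranty 8≥3).
D10: dominated by D5 (duration 33≤34, crew size 7≤15, warranty 8≥7).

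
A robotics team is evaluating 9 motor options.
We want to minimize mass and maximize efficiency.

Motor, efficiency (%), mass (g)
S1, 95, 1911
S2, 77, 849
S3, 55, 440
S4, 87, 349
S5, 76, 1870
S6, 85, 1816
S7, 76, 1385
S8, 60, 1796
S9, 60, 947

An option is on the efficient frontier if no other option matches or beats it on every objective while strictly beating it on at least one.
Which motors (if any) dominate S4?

none

S1: worse on mass (1911 vs 349).
S2: worse on efficiency (77 vs 87).
S3: worse on efficiency (55 vs 87).
S5: worse on efficiency (76 vs 87).
S6: worse on efficiency (85 vs 87).
S7: worse on efficiency (76 vs 87).
S8: worse on efficiency (60 vs 87).
S9: worse on efficiency (60 vs 87).
No option dominates S4.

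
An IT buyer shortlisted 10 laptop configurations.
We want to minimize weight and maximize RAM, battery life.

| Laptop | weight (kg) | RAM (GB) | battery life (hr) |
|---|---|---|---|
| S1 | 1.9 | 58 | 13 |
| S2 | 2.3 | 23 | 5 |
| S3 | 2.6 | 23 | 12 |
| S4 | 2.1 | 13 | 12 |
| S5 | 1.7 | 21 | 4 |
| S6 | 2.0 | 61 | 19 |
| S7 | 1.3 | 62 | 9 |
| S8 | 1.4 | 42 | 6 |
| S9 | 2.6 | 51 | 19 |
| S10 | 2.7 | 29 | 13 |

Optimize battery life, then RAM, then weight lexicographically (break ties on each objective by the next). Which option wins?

First maximize battery life: best is 19, kept {S6, S9}.
Then maximize RAM: best is 61, kept {S6}.

S6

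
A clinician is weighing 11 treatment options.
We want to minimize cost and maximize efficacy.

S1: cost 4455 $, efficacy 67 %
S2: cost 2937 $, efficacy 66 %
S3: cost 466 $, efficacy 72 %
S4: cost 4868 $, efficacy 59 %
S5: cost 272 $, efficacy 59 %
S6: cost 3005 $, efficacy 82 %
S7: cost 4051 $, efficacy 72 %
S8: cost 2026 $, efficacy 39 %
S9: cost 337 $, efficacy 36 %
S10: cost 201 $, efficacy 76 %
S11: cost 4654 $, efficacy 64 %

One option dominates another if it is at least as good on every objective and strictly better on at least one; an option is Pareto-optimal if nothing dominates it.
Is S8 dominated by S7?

No

S7 vs S8: S7 is worse on cost (4051 vs 2026), so it does not dominate S8.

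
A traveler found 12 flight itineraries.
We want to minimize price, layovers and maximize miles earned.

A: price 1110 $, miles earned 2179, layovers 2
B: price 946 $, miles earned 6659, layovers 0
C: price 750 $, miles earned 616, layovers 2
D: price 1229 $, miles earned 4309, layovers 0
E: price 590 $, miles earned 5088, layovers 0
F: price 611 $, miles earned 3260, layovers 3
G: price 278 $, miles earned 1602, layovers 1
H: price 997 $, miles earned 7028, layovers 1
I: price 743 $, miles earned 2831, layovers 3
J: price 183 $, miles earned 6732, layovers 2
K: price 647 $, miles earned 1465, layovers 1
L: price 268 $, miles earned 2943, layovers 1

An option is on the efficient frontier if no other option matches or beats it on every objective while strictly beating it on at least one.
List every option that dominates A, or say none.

B, E, H, J, L

B: price 946≤1110, miles earned 6659≥2179, layovers 0≤2 — dominates A.
E: price 590≤1110, miles earned 5088≥2179, layovers 0≤2 — dominates A.
H: price 997≤1110, miles earned 7028≥2179, layovers 1≤2 — dominates A.
J: price 183≤1110, miles earned 6732≥2179, layovers 2≤2 — dominates A.
L: price 268≤1110, miles earned 2943≥2179, layovers 1≤2 — dominates A.
Others (C, D, F, G, I, K) are each worse than A on at least one objective.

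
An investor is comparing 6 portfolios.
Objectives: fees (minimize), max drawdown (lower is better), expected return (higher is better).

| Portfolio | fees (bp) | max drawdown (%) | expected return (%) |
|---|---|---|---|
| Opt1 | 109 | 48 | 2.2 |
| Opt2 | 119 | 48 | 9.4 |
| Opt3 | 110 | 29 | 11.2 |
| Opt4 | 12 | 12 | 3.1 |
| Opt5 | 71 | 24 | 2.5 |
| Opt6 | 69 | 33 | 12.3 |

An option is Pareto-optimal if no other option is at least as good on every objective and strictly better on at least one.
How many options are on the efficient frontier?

Opt1: dominated by Opt4 (fees 12≤109, max drawdown 12≤48, expected return 3.1≥2.2).
Opt2: dominated by Opt3 (fees 110≤119, max drawdown 29≤48, expected return 11.2≥9.4).
Opt3: not dominated.
Opt4: not dominated (best fees).
Opt5: dominated by Opt4 (fees 12≤71, max drawdown 12≤24, expected return 3.1≥2.5).
Opt6: not dominated (best expected return).
Pareto-optimal: Opt3, Opt4, Opt6 → 3.

3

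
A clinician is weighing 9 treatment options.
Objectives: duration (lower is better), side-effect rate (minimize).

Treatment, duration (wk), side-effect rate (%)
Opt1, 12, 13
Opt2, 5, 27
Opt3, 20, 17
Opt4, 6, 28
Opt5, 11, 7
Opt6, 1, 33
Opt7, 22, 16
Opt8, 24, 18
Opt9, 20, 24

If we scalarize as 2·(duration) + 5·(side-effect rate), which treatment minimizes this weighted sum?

Opt1: 2·12 + 5·13 = 89
Opt2: 2·5 + 5·27 = 145
Opt3: 2·20 + 5·17 = 125
Opt4: 2·6 + 5·28 = 152
Opt5: 2·11 + 5·7 = 57
Opt6: 2·1 + 5·33 = 167
Opt7: 2·22 + 5·16 = 124
Opt8: 2·24 + 5·18 = 138
Opt9: 2·20 + 5·24 = 160
Lowest: Opt5 at 57.

Opt5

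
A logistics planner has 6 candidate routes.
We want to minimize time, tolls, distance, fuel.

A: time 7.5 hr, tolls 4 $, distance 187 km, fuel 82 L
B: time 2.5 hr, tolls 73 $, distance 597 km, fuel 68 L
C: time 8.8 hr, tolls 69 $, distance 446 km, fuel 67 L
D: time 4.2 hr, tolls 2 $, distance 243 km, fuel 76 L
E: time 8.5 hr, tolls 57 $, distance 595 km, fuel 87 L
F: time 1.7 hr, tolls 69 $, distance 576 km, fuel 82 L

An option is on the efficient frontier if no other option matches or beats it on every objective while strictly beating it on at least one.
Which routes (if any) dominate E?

A: time 7.5≤8.5, tolls 4≤57, distance 187≤595, fuel 82≤87 — dominates E.
D: time 4.2≤8.5, tolls 2≤57, distance 243≤595, fuel 76≤87 — dominates E.
Others (B, C, F) are each worse than E on at least one objective.

A, D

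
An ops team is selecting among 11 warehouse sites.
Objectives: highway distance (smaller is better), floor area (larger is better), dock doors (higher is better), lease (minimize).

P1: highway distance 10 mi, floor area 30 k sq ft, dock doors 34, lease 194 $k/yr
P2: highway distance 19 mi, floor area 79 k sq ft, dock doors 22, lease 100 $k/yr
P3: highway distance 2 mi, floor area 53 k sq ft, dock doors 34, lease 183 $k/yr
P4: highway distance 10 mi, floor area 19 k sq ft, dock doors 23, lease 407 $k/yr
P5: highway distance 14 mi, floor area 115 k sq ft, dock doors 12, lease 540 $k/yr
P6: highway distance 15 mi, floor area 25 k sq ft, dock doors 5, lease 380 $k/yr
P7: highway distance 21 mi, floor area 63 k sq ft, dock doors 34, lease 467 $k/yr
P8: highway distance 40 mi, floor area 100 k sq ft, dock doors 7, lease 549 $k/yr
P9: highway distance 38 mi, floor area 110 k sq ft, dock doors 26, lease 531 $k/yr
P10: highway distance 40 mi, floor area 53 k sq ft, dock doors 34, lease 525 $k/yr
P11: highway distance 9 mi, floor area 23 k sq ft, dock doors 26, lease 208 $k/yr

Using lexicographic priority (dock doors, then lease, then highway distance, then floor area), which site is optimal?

P3

First maximize dock doors: best is 34, kept {P1, P3, P7, P10}.
Then minimize lease: best is 183, kept {P3}.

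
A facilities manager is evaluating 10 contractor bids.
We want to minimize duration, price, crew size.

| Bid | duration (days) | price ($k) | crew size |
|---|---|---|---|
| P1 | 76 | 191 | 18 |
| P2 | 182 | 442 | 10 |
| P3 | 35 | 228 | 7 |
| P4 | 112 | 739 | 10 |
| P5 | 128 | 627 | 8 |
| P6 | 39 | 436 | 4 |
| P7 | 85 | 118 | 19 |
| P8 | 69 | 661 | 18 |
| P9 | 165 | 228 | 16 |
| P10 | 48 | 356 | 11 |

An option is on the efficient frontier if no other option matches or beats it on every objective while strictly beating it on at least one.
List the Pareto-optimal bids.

P1, P3, P6, P7

P1: not dominated.
P2: dominated by P3 (duration 35≤182, price 228≤442, crew size 7≤10).
P3: not dominated (best duration).
P4: dominated by P3 (duration 35≤112, price 228≤739, crew size 7≤10).
P5: dominated by P3 (duration 35≤128, price 228≤627, crew size 7≤8).
P6: not dominated (best crew size).
P7: not dominated (best price).
P8: dominated by P3 (duration 35≤69, price 228≤661, crew size 7≤18).
P9: dominated by P3 (duration 35≤165, price 228≤228, crew size 7≤16).
P10: dominated by P3 (duration 35≤48, price 228≤356, crew size 7≤11).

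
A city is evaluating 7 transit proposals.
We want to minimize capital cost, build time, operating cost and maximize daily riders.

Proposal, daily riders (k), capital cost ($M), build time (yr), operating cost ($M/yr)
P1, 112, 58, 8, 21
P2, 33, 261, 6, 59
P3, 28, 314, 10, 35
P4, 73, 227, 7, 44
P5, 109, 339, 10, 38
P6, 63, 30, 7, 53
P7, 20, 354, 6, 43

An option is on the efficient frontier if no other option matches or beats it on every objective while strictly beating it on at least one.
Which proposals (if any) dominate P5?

P1: daily riders 112≥109, capital cost 58≤339, build time 8≤10, operating cost 21≤38 — dominates P5.
Others (P2, P3, P4, P6, P7) are each worse than P5 on at least one objective.

P1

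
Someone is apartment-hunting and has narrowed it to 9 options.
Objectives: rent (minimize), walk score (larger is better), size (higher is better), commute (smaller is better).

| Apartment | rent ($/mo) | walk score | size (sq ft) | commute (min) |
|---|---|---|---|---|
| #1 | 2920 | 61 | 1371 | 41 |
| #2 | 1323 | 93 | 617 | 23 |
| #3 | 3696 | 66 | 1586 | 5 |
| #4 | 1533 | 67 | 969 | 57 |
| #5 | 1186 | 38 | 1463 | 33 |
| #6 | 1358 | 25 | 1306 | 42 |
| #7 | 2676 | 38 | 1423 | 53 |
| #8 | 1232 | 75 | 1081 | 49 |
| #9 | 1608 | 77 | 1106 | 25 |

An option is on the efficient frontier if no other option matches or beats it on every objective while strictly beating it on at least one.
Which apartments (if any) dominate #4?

#8

#8: rent 1232≤1533, walk score 75≥67, size 1081≥969, commute 49≤57 — dominates #4.
Others (#1, #2, #3, #5, #6, #7, #9) are each worse than #4 on at least one objective.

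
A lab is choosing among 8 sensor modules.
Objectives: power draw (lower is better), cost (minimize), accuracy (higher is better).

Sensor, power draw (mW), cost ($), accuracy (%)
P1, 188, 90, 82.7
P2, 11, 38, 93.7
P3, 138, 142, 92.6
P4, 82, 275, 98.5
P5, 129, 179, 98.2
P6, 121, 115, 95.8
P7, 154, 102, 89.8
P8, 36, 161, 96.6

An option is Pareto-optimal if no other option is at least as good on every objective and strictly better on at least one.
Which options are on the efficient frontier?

P2, P4, P5, P6, P8

P1: dominated by P2 (power draw 11≤188, cost 38≤90, accuracy 93.7≥82.7).
P2: not dominated (best power draw).
P3: dominated by P2 (power draw 11≤138, cost 38≤142, accuracy 93.7≥92.6).
P4: not dominated (best accuracy).
P5: not dominated.
P6: not dominated.
P7: dominated by P2 (power draw 11≤154, cost 38≤102, accuracy 93.7≥89.8).
P8: not dominated.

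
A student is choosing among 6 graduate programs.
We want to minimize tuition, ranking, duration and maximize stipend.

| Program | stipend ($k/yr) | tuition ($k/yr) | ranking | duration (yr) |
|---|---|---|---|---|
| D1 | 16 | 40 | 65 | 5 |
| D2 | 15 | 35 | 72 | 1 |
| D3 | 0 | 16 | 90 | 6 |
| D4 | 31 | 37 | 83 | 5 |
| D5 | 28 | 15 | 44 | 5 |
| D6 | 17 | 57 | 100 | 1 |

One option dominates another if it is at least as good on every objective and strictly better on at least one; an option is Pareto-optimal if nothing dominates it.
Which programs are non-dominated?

D1: dominated by D5 (stipend 28≥16, tuition 15≤40, ranking 44≤65, duration 5≤5).
D2: not dominated.
D3: dominated by D5 (stipend 28≥0, tuition 15≤16, ranking 44≤90, duration 5≤6).
D4: not dominated (best stipend).
D5: not dominated (best tuition).
D6: not dominated.

D2, D4, D5, D6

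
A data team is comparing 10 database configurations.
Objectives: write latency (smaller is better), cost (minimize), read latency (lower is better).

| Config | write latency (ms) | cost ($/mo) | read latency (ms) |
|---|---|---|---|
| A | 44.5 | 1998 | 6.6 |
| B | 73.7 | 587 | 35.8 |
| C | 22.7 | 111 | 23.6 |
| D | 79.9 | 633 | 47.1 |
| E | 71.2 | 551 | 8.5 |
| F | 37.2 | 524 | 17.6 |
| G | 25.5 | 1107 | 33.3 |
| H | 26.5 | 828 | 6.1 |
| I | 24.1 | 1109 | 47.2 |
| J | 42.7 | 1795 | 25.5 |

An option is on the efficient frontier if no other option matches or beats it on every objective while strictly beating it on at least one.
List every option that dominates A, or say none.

H: write latency 26.5≤44.5, cost 828≤1998, read latency 6.1≤6.6 — dominates A.
Others (B, C, D, E, F, G, I, J) are each worse than A on at least one objective.

H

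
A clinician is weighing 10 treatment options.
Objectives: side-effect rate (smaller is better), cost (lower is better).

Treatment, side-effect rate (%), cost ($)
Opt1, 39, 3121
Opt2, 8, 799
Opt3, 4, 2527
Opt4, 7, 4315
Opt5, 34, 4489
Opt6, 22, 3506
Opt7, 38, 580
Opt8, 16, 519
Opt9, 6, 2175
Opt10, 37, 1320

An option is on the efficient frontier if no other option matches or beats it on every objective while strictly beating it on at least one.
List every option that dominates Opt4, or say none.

Opt3, Opt9

Opt3: side-effect rate 4≤7, cost 2527≤4315 — dominates Opt4.
Opt9: side-effect rate 6≤7, cost 2175≤4315 — dominates Opt4.
Others (Opt1, Opt2, Opt5, Opt6, Opt7, Opt8, Opt10) are each worse than Opt4 on at least one objective.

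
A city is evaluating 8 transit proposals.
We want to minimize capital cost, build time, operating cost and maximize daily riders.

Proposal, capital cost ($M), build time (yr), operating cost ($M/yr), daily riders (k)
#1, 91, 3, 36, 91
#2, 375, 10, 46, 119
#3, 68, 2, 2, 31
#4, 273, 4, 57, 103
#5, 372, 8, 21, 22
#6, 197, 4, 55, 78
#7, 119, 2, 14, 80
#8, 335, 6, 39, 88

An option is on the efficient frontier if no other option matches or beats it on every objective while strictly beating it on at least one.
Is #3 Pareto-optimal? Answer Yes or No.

#1: worse on capital cost (91 vs 68).
#2: worse on capital cost (375 vs 68).
#4: worse on capital cost (273 vs 68).
#5: worse on capital cost (372 vs 68).
#6: worse on capital cost (197 vs 68).
#7: worse on capital cost (119 vs 68).
#8: worse on capital cost (335 vs 68).
No option is at least as good as #3 on every objective and strictly better on one.

Yes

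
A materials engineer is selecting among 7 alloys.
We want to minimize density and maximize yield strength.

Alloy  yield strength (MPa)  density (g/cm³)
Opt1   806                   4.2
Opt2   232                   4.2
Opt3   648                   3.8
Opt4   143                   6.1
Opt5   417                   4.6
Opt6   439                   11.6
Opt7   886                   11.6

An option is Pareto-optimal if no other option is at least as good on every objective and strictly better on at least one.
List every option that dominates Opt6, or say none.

Opt1, Opt3, Opt7

Opt1: yield strength 806≥439, density 4.2≤11.6 — dominates Opt6.
Opt3: yield strength 648≥439, density 3.8≤11.6 — dominates Opt6.
Opt7: yield strength 886≥439, density 11.6≤11.6 — dominates Opt6.
Others (Opt2, Opt4, Opt5) are each worse than Opt6 on at least one objective.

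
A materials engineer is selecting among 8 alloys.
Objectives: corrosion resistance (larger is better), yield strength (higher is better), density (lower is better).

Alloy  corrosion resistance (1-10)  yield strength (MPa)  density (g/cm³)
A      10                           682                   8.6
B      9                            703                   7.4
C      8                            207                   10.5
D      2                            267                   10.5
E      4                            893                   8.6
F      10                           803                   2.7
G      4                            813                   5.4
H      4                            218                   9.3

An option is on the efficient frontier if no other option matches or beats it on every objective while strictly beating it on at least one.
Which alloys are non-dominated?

A: dominated by F (corrosion resistance 10≥10, yield strength 803≥682, density 2.7≤8.6).
B: dominated by F (corrosion resistance 10≥9, yield strength 803≥703, density 2.7≤7.4).
C: dominated by A (corrosion resistance 10≥8, yield strength 682≥207, density 8.6≤10.5).
D: dominated by A (corrosion resistance 10≥2, yield strength 682≥267, density 8.6≤10.5).
E: not dominated (best yield strength).
F: not dominated (best density).
G: not dominated.
H: dominated by A (corrosion resistance 10≥4, yield strength 682≥218, density 8.6≤9.3).

E, F, G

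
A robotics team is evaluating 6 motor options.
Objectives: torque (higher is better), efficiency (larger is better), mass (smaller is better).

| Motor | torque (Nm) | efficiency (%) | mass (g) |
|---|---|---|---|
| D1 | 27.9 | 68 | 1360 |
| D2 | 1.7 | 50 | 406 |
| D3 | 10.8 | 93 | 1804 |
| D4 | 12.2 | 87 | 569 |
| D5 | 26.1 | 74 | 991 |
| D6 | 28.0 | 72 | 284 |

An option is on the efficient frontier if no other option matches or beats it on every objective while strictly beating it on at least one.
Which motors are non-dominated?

D3, D4, D5, D6

D1: dominated by D6 (torque 28.0≥27.9, efficiency 72≥68, mass 284≤1360).
D2: dominated by D6 (torque 28.0≥1.7, efficiency 72≥50, mass 284≤406).
D3: not dominated (best efficiency).
D4: not dominated.
D5: not dominated.
D6: not dominated (best torque).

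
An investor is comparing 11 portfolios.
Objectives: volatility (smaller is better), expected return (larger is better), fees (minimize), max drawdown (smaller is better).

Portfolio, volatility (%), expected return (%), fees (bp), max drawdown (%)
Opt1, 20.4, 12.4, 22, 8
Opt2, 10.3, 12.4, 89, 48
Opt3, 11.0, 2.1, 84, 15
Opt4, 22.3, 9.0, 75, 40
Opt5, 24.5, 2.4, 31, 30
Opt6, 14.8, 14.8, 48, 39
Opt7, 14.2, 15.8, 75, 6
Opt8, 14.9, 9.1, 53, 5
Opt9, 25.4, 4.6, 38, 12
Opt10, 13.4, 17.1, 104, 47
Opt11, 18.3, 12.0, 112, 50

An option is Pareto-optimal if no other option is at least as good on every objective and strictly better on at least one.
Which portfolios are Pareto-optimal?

Opt1, Opt2, Opt3, Opt6, Opt7, Opt8, Opt10

Opt1: not dominated (best fees).
Opt2: not dominated (best volatility).
Opt3: not dominated.
Opt4: dominated by Opt1 (volatility 20.4≤22.3, expected return 12.4≥9.0, fees 22≤75, max drawdown 8≤40).
Opt5: dominated by Opt1 (volatility 20.4≤24.5, expected return 12.4≥2.4, fees 22≤31, max drawdown 8≤30).
Opt6: not dominated.
Opt7: not dominated.
Opt8: not dominated (best max drawdown).
Opt9: dominated by Opt1 (volatility 20.4≤25.4, expected return 12.4≥4.6, fees 22≤38, max drawdown 8≤12).
Opt10: not dominated (best expected return).
Opt11: dominated by Opt2 (volatility 10.3≤18.3, expected return 12.4≥12.0, fees 89≤112, max drawdown 48≤50).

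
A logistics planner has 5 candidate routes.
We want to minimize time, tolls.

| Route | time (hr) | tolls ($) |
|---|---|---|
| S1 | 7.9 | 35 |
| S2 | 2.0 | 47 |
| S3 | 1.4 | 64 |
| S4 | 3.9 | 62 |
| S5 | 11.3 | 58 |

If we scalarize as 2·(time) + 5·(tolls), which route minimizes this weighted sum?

S1: 2·7.9 + 5·35 = 190.8
S2: 2·2.0 + 5·47 = 239.0
S3: 2·1.4 + 5·64 = 322.8
S4: 2·3.9 + 5·62 = 317.8
S5: 2·11.3 + 5·58 = 312.6
Lowest: S1 at 190.8.

S1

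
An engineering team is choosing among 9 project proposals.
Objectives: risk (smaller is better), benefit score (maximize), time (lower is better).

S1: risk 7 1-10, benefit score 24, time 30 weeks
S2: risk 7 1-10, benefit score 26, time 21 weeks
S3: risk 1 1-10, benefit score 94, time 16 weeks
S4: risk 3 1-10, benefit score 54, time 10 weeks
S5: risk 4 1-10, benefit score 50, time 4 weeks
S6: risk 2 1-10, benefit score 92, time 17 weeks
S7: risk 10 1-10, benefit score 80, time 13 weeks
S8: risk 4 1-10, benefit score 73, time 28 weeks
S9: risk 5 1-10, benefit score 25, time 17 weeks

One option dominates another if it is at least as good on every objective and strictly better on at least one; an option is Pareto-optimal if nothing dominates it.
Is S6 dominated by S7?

No

S7 vs S6: S7 is worse on risk (10 vs 2), so it does not dominate S6.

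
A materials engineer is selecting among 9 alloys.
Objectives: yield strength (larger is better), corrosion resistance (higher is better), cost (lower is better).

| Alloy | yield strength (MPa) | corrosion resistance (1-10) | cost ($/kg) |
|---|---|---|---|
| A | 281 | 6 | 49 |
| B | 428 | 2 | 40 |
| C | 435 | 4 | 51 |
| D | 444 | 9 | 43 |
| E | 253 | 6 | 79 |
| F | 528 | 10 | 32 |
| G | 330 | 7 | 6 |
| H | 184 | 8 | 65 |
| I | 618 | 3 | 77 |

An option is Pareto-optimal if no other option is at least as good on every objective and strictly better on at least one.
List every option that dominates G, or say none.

A: worse on yield strength (281 vs 330).
B: worse on corrosion resistance (2 vs 7).
C: worse on corrosion resistance (4 vs 7).
D: worse on cost (43 vs 6).
E: worse on yield strength (253 vs 330).
F: worse on cost (32 vs 6).
H: worse on yield strength (184 vs 330).
I: worse on corrosion resistance (3 vs 7).
No option dominates G.

none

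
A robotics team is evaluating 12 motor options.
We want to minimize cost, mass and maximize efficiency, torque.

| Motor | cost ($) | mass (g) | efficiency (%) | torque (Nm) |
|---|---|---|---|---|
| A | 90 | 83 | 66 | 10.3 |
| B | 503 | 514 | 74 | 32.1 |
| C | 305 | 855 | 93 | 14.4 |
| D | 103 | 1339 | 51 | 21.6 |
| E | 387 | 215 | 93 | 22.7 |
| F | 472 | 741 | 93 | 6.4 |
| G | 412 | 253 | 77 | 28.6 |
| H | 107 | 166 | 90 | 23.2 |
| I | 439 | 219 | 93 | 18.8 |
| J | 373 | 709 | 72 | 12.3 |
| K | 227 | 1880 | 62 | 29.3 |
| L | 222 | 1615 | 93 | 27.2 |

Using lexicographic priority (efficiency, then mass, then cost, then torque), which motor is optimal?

First maximize efficiency: best is 93, kept {C, E, F, I, L}.
Then minimize mass: best is 215, kept {E}.

E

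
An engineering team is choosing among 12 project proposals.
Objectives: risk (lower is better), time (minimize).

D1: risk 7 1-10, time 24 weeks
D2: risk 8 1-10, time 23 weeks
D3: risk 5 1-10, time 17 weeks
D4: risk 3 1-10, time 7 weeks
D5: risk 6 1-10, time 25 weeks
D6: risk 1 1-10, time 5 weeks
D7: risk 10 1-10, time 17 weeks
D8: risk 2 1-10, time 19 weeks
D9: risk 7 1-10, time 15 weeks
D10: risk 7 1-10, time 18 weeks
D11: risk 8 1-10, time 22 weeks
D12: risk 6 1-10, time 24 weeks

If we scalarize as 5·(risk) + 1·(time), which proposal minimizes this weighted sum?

D1: 5·7 + 1·24 = 59
D2: 5·8 + 1·23 = 63
D3: 5·5 + 1·17 = 42
D4: 5·3 + 1·7 = 22
D5: 5·6 + 1·25 = 55
D6: 5·1 + 1·5 = 10
D7: 5·10 + 1·17 = 67
D8: 5·2 + 1·19 = 29
D9: 5·7 + 1·15 = 50
D10: 5·7 + 1·18 = 53
D11: 5·8 + 1·22 = 62
D12: 5·6 + 1·24 = 54
Lowest: D6 at 10.

D6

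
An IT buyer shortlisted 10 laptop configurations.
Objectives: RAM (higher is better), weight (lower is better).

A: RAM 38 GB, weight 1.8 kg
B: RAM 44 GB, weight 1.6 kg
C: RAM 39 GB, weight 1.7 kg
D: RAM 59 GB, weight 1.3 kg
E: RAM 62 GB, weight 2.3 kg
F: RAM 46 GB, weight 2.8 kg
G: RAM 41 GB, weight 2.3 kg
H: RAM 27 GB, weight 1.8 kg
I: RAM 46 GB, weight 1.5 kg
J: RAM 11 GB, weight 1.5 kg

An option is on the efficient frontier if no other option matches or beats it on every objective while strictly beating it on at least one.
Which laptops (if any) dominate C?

B, D, I

B: RAM 44≥39, weight 1.6≤1.7 — dominates C.
D: RAM 59≥39, weight 1.3≤1.7 — dominates C.
I: RAM 46≥39, weight 1.5≤1.7 — dominates C.
Others (A, E, F, G, H, J) are each worse than C on at least one objective.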